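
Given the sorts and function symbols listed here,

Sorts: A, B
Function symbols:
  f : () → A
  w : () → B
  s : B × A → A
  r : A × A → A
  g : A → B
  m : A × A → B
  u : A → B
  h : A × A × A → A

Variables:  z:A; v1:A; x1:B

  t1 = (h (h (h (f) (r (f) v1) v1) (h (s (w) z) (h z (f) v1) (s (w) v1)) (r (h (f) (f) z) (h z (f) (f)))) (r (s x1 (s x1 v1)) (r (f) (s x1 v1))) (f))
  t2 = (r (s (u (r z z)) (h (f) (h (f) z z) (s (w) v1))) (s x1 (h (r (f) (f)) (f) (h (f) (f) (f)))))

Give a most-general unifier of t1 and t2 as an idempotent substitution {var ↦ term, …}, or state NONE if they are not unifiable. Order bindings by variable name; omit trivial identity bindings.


head clash or occurs-check failure — not unifiable

NONE (not unifiable)


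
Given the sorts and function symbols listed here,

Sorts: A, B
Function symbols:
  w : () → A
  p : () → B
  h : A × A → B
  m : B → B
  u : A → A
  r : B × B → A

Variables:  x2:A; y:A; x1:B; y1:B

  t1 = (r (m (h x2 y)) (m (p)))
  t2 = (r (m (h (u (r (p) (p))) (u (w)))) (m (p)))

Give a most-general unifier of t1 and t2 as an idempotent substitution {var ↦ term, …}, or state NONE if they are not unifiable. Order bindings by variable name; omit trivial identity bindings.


{x2 ↦ (u (r (p) (p))), y ↦ (u (w))}


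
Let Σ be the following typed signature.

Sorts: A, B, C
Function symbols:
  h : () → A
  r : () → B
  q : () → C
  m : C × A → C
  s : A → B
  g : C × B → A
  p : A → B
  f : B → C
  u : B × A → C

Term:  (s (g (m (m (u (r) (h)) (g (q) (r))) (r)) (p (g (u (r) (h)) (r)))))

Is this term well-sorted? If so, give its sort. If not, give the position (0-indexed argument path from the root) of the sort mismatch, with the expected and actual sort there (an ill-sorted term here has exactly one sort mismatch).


          (r) : B
          (h) : A
        (u (r) (h)) : C
          (q) : C
          (r) : B
        (g (q) (r)) : A
      (m (u (r) (h)) (g (q) (r))) : C
      (r) : B
    (m (m (u (r) (h)) (g (q) (r))) (r)) : ✗ arg 1 at [0, 0, 1] has sort B, expected A
          (r) : B
          (h) : A
        (u (r) (h)) : C
        (r) : B
      (g (u (r) (h)) (r)) : A
    (p (g (u (r) (h)) (r))) : B

ill-sorted at position [0, 0, 1]: expected A, got B


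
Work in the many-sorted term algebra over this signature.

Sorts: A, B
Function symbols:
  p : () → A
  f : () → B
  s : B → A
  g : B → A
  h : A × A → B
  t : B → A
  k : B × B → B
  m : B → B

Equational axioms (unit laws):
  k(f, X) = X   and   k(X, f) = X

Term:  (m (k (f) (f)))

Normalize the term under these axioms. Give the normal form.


1. (m (k (f) (f)))  →  (m (f))

normal form = (m (f))


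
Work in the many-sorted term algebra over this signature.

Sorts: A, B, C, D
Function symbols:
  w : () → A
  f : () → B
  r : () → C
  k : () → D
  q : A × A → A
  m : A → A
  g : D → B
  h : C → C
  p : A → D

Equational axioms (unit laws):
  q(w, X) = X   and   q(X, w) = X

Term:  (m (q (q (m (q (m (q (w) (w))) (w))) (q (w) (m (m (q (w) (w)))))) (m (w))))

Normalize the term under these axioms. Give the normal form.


normal form = (m (q (q (m (m (w))) (m (m (w)))) (m (w))))

1. (m (q (q (m (q (m (q (w) (w))) (w))) (q (w) (m (m (q (w) (w)))))) (m (w))))  →  (m (q (q (m (m (q (w) (w)))) (q (w) (m (m (q (w) (w)))))) (m (w))))
2. (m (q (q (m (m (q (w) (w)))) (q (w) (m (m (q (w) (w)))))) (m (w))))  →  (m (q (q (m (m (w))) (q (w) (m (m (q (w) (w)))))) (m (w))))
3. (m (q (q (m (m (w))) (q (w) (m (m (q (w) (w)))))) (m (w))))  →  (m (q (q (m (m (w))) (m (m (q (w) (w))))) (m (w))))
4. (m (q (q (m (m (w))) (m (m (q (w) (w))))) (m (w))))  →  (m (q (q (m (m (w))) (m (m (w)))) (m (w))))


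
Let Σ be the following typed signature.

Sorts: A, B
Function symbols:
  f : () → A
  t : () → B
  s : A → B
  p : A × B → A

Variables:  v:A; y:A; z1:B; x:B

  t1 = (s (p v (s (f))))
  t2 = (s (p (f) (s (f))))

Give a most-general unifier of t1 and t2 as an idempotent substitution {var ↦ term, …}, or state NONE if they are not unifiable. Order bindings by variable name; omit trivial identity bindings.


{v ↦ (f)}


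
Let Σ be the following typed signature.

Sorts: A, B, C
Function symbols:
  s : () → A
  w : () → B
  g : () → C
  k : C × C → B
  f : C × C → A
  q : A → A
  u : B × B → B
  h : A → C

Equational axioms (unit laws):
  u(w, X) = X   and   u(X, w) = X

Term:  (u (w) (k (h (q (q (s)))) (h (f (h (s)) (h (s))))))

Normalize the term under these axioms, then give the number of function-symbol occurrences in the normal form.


1. (u (w) (k (h (q (q (s)))) (h (f (h (s)) (h (s))))))  →  (k (h (q (q (s)))) (h (f (h (s)) (h (s)))))
normal form: (k (h (q (q (s)))) (h (f (h (s)) (h (s)))))

size = 11


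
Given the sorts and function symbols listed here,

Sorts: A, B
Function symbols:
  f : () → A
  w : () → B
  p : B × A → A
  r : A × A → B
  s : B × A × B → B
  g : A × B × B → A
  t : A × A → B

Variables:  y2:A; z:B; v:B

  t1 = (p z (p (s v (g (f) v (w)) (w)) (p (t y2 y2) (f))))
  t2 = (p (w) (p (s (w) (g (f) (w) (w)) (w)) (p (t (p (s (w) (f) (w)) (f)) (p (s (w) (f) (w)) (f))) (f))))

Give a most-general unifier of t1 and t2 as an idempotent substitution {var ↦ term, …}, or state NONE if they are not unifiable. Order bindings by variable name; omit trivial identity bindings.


{v ↦ (w), y2 ↦ (p (s (w) (f) (w)) (f)), z ↦ (w)}


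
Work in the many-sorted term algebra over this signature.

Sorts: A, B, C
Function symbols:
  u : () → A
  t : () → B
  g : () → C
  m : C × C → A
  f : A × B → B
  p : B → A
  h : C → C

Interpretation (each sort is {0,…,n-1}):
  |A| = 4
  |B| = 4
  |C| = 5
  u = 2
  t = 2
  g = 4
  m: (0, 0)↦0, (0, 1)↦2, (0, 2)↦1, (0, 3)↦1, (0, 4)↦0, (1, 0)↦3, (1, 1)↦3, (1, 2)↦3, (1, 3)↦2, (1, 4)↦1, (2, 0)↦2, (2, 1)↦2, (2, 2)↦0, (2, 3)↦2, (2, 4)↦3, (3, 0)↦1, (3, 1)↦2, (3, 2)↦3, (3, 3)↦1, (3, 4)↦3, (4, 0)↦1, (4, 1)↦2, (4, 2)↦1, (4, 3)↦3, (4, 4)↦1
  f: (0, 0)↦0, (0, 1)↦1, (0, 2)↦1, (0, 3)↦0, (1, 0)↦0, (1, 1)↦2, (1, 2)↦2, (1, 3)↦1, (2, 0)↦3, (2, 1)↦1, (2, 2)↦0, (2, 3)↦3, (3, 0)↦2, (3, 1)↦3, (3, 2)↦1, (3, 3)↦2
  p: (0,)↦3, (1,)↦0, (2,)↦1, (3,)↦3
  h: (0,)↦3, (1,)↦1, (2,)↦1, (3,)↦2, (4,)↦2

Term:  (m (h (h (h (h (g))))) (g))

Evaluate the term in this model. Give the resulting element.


value = 1

  g = 4
  (h (g)) = h(4,) = 2
  (h (h (g))) = h(2,) = 1
  (h (h (h (g)))) = h(1,) = 1
  (h (h (h (h (g))))) = h(1,) = 1
  g = 4
  (m (h (h (h (h (g))))) (g)) = m(1, 4) = 1


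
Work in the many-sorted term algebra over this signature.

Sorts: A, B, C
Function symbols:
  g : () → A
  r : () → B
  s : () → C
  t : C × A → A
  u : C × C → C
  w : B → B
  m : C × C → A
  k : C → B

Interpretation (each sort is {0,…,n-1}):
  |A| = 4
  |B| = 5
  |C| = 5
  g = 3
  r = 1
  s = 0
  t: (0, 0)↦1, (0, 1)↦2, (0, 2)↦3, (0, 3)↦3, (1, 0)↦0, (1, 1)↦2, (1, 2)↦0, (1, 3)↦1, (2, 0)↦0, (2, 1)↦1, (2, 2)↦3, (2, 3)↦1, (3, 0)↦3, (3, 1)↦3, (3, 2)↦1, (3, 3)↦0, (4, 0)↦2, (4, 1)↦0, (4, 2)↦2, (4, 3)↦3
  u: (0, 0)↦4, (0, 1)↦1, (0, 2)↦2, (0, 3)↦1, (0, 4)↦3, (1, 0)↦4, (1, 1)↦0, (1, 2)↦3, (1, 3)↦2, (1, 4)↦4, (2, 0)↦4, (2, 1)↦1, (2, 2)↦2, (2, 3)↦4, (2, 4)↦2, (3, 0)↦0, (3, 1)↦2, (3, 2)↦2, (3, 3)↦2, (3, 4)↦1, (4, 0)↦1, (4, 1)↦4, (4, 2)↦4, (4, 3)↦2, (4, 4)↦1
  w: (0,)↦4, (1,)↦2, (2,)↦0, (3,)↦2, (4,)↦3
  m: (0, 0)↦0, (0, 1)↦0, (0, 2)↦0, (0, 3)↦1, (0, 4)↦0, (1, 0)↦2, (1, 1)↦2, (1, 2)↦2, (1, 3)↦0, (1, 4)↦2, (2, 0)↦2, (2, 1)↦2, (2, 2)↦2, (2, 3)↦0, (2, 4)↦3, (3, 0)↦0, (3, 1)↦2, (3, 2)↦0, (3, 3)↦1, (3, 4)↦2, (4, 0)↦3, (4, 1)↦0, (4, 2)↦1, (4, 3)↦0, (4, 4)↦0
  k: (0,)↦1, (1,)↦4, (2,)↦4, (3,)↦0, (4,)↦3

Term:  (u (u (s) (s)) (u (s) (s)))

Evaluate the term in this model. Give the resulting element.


  s = 0
  s = 0
  (u (s) (s)) = u(0, 0) = 4
  s = 0
  s = 0
  (u (s) (s)) = u(0, 0) = 4
  (u (u (s) (s)) (u (s) (s))) = u(4, 4) = 1

value = 1


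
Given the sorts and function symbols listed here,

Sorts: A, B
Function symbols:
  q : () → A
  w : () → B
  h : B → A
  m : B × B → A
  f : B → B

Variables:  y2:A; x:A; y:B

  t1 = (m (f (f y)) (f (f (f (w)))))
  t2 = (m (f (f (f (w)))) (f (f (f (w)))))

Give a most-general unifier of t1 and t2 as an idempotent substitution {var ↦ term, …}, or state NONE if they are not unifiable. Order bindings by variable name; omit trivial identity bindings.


{y ↦ (f (w))}


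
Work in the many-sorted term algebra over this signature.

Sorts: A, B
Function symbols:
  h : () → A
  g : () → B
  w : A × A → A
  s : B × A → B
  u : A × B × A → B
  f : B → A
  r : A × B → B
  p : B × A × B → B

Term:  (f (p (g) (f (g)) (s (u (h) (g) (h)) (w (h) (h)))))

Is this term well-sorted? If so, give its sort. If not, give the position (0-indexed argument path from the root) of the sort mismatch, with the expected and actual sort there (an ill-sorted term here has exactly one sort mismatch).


    (g) : B
      (g) : B
    (f (g)) : A
        (h) : A
        (g) : B
        (h) : A
      (u (h) (g) (h)) : B
        (h) : A
        (h) : A
      (w (h) (h)) : A
    (s (u (h) (g) (h)) (w (h) (h))) : B
  (p (g) (f (g)) (s (u (h) (g) (h)) (w (h) (h)))) : B
(f (p (g) (f (g)) (s (u (h) (g) (h)) (w (h) (h))))) : A

well-sorted; sort = A


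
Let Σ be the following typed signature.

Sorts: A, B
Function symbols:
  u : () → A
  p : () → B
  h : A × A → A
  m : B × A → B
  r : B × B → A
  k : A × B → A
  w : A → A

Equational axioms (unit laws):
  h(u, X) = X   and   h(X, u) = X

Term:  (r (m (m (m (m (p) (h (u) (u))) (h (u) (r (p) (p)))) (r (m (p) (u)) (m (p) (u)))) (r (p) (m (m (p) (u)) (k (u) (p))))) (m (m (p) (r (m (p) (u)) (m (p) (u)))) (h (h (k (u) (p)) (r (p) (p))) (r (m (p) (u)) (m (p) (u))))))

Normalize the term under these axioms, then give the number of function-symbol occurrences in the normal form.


size = 51

1. (r (m (m (m (m (p) (h (u) (u))) (h (u) (r (p) (p)))) (r (m (p) (u)) (m (p) (u)))) (r (p) (m (m (p) (u)) (k (u) (p))))) (m (m (p) (r (m (p) (u)) (m (p) (u)))) (h (h (k (u) (p)) (r (p) (p))) (r (m (p) (u)) (m (p) (u))))))  →  (r (m (m (m (m (p) (u)) (h (u) (r (p) (p)))) (r (m (p) (u)) (m (p) (u)))) (r (p) (m (m (p) (u)) (k (u) (p))))) (m (m (p) (r (m (p) (u)) (m (p) (u)))) (h (h (k (u) (p)) (r (p) (p))) (r (m (p) (u)) (m (p) (u))))))
2. (r (m (m (m (m (p) (u)) (h (u) (r (p) (p)))) (r (m (p) (u)) (m (p) (u)))) (r (p) (m (m (p) (u)) (k (u) (p))))) (m (m (p) (r (m (p) (u)) (m (p) (u)))) (h (h (k (u) (p)) (r (p) (p))) (r (m (p) (u)) (m (p) (u))))))  →  (r (m (m (m (m (p) (u)) (r (p) (p))) (r (m (p) (u)) (m (p) (u)))) (r (p) (m (m (p) (u)) (k (u) (p))))) (m (m (p) (r (m (p) (u)) (m (p) (u)))) (h (h (k (u) (p)) (r (p) (p))) (r (m (p) (u)) (m (p) (u))))))
normal form: (r (m (m (m (m (p) (u)) (r (p) (p))) (r (m (p) (u)) (m (p) (u)))) (r (p) (m (m (p) (u)) (k (u) (p))))) (m (m (p) (r (m (p) (u)) (m (p) (u)))) (h (h (k (u) (p)) (r (p) (p))) (r (m (p) (u)) (m (p) (u))))))


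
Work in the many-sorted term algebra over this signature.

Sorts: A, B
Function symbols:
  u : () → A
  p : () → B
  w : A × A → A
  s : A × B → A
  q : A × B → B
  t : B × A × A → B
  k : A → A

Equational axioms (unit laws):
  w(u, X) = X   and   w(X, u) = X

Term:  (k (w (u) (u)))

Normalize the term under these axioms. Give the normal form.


1. (k (w (u) (u)))  →  (k (u))

normal form = (k (u))


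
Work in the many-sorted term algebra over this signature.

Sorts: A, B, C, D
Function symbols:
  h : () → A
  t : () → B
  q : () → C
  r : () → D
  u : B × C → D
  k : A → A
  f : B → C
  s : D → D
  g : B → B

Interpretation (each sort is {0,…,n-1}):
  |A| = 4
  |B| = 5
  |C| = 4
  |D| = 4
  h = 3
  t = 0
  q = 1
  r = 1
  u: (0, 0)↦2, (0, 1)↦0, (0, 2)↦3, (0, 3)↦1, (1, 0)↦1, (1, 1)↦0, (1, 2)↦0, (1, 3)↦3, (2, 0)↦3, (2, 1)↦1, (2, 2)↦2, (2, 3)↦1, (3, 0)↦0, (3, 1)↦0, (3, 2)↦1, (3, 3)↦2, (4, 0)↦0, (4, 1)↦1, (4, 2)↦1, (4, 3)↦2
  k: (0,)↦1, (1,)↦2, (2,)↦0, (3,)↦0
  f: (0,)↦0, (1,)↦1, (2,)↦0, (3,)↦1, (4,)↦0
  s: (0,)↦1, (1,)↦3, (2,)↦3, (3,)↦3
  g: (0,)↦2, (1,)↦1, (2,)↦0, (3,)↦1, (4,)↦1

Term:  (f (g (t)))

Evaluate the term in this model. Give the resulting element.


value = 0

  t = 0
  (g (t)) = g(0,) = 2
  (f (g (t))) = f(2,) = 0


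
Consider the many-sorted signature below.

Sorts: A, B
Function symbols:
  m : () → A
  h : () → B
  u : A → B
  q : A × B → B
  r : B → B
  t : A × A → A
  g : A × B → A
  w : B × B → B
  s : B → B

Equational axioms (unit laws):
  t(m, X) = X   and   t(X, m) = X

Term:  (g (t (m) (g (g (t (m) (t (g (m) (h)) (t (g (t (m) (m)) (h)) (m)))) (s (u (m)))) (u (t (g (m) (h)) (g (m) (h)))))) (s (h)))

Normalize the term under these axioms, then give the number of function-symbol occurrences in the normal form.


1. (g (t (m) (g (g (t (m) (t (g (m) (h)) (t (g (t (m) (m)) (h)) (m)))) (s (u (m)))) (u (t (g (m) (h)) (g (m) (h)))))) (s (h)))  →  (g (g (g (t (m) (t (g (m) (h)) (t (g (t (m) (m)) (h)) (m)))) (s (u (m)))) (u (t (g (m) (h)) (g (m) (h))))) (s (h)))
2. (g (g (g (t (m) (t (g (m) (h)) (t (g (t (m) (m)) (h)) (m)))) (s (u (m)))) (u (t (g (m) (h)) (g (m) (h))))) (s (h)))  →  (g (g (g (t (g (m) (h)) (t (g (t (m) (m)) (h)) (m))) (s (u (m)))) (u (t (g (m) (h)) (g (m) (h))))) (s (h)))
3. (g (g (g (t (g (m) (h)) (t (g (t (m) (m)) (h)) (m))) (s (u (m)))) (u (t (g (m) (h)) (g (m) (h))))) (s (h)))  →  (g (g (g (t (g (m) (h)) (g (t (m) (m)) (h))) (s (u (m)))) (u (t (g (m) (h)) (g (m) (h))))) (s (h)))
4. (g (g (g (t (g (m) (h)) (g (t (m) (m)) (h))) (s (u (m)))) (u (t (g (m) (h)) (g (m) (h))))) (s (h)))  →  (g (g (g (t (g (m) (h)) (g (m) (h))) (s (u (m)))) (u (t (g (m) (h)) (g (m) (h))))) (s (h)))
normal form: (g (g (g (t (g (m) (h)) (g (m) (h))) (s (u (m)))) (u (t (g (m) (h)) (g (m) (h))))) (s (h)))

size = 23


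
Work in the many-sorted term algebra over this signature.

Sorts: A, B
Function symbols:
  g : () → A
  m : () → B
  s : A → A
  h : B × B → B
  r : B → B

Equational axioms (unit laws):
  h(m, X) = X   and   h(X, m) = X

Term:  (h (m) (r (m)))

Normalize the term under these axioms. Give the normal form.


normal form = (r (m))

1. (h (m) (r (m)))  →  (r (m))


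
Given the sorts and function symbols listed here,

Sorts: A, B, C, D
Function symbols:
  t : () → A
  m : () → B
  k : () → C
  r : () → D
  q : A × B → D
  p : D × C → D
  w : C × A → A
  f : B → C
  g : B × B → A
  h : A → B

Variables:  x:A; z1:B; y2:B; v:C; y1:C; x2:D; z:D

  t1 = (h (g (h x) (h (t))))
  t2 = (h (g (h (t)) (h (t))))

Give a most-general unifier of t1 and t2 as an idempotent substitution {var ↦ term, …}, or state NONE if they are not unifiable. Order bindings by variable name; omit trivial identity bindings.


{x ↦ (t)}


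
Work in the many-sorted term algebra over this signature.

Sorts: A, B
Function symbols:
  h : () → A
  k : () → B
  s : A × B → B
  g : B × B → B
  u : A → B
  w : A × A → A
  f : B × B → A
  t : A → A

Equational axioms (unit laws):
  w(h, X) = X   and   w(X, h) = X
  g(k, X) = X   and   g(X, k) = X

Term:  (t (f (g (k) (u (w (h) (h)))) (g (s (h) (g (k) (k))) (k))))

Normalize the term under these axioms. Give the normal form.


normal form = (t (f (u (h)) (s (h) (k))))

1. (t (f (g (k) (u (w (h) (h)))) (g (s (h) (g (k) (k))) (k))))  →  (t (f (u (w (h) (h))) (g (s (h) (g (k) (k))) (k))))
2. (t (f (u (w (h) (h))) (g (s (h) (g (k) (k))) (k))))  →  (t (f (u (h)) (g (s (h) (g (k) (k))) (k))))
3. (t (f (u (h)) (g (s (h) (g (k) (k))) (k))))  →  (t (f (u (h)) (s (h) (g (k) (k)))))
4. (t (f (u (h)) (s (h) (g (k) (k)))))  →  (t (f (u (h)) (s (h) (k))))


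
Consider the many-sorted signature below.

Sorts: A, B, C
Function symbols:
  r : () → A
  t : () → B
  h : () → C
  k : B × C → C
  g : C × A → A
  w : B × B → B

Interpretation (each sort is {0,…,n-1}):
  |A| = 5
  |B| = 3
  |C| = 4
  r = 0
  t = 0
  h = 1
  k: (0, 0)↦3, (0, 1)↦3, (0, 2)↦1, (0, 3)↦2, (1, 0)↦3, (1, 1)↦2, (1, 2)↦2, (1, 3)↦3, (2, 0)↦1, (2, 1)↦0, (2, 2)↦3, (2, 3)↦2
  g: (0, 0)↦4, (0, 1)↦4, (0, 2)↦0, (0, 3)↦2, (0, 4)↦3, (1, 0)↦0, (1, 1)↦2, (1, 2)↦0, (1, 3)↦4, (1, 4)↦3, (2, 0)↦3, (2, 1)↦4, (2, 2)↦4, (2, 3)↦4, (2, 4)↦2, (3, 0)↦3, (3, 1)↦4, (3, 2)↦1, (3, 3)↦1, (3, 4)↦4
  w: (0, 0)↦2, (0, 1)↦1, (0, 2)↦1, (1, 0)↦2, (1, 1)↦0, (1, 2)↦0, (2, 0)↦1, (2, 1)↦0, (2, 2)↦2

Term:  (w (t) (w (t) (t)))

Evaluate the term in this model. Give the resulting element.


  t = 0
  t = 0
  t = 0
  (w (t) (t)) = w(0, 0) = 2
  (w (t) (w (t) (t))) = w(0, 2) = 1

value = 1


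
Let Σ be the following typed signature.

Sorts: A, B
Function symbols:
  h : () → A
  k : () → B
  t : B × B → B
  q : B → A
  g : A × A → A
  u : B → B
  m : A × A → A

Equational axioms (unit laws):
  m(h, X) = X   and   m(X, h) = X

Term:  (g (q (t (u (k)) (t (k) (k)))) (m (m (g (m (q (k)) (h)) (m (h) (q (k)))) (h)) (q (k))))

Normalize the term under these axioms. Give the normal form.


1. (g (q (t (u (k)) (t (k) (k)))) (m (m (g (m (q (k)) (h)) (m (h) (q (k)))) (h)) (q (k))))  →  (g (q (t (u (k)) (t (k) (k)))) (m (g (m (q (k)) (h)) (m (h) (q (k)))) (q (k))))
2. (g (q (t (u (k)) (t (k) (k)))) (m (g (m (q (k)) (h)) (m (h) (q (k)))) (q (k))))  →  (g (q (t (u (k)) (t (k) (k)))) (m (g (q (k)) (m (h) (q (k)))) (q (k))))
3. (g (q (t (u (k)) (t (k) (k)))) (m (g (q (k)) (m (h) (q (k)))) (q (k))))  →  (g (q (t (u (k)) (t (k) (k)))) (m (g (q (k)) (q (k))) (q (k))))

normal form = (g (q (t (u (k)) (t (k) (k)))) (m (g (q (k)) (q (k))) (q (k))))


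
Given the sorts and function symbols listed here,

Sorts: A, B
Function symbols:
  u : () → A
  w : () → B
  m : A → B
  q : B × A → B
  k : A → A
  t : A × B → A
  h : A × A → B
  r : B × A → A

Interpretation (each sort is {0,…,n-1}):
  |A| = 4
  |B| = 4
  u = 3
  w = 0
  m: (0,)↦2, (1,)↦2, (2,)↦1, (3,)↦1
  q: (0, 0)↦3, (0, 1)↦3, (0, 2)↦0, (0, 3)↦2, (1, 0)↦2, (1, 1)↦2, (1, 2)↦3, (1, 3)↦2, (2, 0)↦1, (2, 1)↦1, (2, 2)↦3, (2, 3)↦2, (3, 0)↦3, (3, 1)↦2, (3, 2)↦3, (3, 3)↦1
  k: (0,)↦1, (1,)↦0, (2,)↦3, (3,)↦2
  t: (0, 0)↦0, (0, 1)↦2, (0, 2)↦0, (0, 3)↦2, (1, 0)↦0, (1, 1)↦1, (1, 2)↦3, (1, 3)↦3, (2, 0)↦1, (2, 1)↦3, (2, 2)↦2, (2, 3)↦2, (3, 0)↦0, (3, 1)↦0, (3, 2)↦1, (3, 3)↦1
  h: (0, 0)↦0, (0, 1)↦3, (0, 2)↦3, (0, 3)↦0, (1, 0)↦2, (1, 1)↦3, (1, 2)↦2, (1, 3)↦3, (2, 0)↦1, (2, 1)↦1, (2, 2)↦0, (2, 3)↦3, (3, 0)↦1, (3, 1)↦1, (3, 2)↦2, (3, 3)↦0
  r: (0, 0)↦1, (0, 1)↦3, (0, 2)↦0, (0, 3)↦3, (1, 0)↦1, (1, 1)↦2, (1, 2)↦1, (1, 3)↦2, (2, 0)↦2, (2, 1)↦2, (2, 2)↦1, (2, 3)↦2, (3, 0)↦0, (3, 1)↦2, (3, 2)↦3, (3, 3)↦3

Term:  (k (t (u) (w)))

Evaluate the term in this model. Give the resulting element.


value = 1

  u = 3
  w = 0
  (t (u) (w)) = t(3, 0) = 0
  (k (t (u) (w))) = k(0,) = 1


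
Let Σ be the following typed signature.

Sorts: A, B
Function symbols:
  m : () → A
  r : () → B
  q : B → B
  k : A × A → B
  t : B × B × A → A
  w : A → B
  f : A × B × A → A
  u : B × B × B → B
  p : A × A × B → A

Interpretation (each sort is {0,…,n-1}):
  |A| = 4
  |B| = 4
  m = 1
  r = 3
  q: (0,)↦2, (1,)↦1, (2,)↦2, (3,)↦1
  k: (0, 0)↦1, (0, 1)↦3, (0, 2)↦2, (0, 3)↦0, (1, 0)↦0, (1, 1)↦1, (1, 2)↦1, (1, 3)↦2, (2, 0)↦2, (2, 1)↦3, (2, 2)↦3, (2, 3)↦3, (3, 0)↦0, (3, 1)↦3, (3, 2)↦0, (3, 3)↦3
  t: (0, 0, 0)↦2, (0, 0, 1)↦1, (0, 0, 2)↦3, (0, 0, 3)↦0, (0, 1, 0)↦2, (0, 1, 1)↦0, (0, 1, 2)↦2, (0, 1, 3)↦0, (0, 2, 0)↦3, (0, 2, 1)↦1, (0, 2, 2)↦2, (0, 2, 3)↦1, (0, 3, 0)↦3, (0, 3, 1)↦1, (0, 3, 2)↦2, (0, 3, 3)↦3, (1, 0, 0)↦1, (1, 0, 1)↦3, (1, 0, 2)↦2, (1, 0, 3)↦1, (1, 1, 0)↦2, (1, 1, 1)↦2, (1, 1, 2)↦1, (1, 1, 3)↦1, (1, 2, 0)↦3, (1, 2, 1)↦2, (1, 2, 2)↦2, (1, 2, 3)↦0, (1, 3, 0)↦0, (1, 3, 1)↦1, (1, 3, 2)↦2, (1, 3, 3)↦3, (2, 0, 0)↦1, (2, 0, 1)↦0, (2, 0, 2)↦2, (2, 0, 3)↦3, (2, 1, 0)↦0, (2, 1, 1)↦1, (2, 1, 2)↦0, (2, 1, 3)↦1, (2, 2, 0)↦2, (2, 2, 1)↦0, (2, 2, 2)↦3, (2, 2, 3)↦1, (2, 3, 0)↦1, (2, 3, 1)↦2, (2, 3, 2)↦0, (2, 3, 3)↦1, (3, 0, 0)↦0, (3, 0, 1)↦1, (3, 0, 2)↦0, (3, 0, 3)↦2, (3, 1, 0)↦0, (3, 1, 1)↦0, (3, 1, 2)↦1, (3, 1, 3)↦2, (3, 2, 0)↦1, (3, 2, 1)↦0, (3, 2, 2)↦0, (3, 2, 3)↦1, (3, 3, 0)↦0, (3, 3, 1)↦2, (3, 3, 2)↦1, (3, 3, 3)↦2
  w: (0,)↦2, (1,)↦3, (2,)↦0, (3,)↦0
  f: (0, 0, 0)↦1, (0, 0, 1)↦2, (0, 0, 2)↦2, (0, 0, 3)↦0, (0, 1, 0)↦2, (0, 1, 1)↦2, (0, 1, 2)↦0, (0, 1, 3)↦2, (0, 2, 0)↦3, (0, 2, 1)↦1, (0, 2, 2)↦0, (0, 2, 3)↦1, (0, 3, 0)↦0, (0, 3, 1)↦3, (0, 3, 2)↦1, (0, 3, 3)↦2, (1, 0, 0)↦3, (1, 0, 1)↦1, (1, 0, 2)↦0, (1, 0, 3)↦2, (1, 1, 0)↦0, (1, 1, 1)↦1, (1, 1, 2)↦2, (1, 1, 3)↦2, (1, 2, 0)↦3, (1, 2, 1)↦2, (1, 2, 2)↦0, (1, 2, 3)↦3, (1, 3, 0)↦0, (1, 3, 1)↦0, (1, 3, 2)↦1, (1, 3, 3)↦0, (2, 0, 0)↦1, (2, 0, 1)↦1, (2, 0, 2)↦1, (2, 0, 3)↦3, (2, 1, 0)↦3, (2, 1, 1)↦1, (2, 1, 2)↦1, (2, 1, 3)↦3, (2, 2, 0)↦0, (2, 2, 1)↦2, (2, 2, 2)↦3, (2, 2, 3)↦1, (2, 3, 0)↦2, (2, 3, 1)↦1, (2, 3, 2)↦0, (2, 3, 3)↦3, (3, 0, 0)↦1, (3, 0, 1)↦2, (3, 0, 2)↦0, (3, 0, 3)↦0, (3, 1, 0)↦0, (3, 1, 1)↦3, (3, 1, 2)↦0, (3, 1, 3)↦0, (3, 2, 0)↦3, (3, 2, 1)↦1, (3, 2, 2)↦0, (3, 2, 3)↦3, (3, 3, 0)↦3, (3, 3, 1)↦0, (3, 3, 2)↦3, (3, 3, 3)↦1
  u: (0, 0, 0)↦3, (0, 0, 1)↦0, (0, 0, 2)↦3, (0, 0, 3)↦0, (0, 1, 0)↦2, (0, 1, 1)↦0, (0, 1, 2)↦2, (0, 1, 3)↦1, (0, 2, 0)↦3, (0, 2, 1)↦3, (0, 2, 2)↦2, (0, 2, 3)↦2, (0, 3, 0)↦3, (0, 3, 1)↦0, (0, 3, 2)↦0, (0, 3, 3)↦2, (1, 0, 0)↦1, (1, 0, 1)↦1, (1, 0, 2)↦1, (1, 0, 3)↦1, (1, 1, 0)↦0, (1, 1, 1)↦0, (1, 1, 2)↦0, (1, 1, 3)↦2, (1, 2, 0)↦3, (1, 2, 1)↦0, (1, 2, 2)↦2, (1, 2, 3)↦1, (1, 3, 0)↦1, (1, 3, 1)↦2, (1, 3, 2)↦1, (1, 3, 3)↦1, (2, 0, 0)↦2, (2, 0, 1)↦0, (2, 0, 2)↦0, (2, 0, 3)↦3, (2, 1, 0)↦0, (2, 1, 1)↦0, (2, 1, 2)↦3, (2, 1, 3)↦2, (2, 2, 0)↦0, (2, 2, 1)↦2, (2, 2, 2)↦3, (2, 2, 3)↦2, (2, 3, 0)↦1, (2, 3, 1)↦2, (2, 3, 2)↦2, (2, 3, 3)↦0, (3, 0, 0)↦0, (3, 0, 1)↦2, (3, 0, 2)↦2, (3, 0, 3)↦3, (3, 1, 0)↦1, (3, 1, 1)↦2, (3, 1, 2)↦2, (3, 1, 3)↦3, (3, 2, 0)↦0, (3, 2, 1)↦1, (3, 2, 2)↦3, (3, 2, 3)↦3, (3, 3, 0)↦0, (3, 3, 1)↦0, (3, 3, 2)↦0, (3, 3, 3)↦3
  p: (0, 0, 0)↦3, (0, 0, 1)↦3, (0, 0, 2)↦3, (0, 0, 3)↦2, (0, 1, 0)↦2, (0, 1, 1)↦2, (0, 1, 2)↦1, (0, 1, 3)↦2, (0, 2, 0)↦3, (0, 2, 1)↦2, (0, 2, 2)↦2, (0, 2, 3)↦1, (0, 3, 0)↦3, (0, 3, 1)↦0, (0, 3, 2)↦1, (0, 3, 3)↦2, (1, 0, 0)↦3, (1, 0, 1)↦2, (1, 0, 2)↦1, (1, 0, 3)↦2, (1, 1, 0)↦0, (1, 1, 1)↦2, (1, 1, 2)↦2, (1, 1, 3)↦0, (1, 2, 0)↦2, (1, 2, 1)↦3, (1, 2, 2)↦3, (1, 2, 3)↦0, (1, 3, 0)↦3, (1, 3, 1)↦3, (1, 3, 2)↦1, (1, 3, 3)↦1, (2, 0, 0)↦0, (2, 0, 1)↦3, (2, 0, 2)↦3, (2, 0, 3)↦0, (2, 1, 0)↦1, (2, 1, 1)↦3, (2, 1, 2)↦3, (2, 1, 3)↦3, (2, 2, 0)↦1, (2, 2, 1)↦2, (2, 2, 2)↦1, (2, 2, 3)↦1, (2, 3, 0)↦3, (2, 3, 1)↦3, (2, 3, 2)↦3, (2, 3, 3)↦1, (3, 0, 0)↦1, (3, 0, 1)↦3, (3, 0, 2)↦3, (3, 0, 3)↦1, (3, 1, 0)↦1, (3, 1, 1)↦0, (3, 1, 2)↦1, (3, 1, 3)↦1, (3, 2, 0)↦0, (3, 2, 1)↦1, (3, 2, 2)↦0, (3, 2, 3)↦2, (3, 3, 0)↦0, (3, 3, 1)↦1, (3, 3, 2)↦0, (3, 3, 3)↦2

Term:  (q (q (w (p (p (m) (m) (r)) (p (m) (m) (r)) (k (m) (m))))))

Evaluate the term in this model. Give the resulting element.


value = 2

  m = 1
  m = 1
  r = 3
  (p (m) (m) (r)) = p(1, 1, 3) = 0
  m = 1
  m = 1
  r = 3
  (p (m) (m) (r)) = p(1, 1, 3) = 0
  m = 1
  m = 1
  (k (m) (m)) = k(1, 1) = 1
  (p (p (m) (m) (r)) (p (m) (m) (r)) (k (m) (m))) = p(0, 0, 1) = 3
  (w (p (p (m) (m) (r)) (p (m) (m) (r)) (k (m) (m)))) = w(3,) = 0
  (q (w (p (p (m) (m) (r)) (p (m) (m) (r)) (k (m) (m))))) = q(0,) = 2
  (q (q (w (p (p (m) (m) (r)) (p (m) (m) (r)) (k (m) (m)))))) = q(2,) = 2


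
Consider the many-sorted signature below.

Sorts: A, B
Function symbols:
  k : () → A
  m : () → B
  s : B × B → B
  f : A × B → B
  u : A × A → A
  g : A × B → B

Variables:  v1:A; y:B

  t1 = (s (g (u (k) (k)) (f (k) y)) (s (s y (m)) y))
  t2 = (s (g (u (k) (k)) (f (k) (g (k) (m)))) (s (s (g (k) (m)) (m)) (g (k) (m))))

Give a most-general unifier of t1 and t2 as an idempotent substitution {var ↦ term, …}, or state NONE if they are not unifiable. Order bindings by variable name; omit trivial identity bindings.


{y ↦ (g (k) (m))}


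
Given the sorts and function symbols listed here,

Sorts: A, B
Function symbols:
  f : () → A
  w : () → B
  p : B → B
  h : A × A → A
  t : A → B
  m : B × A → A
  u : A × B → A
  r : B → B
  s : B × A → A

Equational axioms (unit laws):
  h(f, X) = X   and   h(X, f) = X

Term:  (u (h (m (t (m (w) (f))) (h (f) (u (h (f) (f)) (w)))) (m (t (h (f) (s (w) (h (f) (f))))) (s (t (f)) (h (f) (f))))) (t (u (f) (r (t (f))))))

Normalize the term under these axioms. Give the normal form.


normal form = (u (h (m (t (m (w) (f))) (u (f) (w))) (m (t (s (w) (f))) (s (t (f)) (f)))) (t (u (f) (r (t (f))))))

1. (u (h (m (t (m (w) (f))) (h (f) (u (h (f) (f)) (w)))) (m (t (h (f) (s (w) (h (f) (f))))) (s (t (f)) (h (f) (f))))) (t (u (f) (r (t (f))))))  →  (u (h (m (t (m (w) (f))) (u (h (f) (f)) (w))) (m (t (h (f) (s (w) (h (f) (f))))) (s (t (f)) (h (f) (f))))) (t (u (f) (r (t (f))))))
2. (u (h (m (t (m (w) (f))) (u (h (f) (f)) (w))) (m (t (h (f) (s (w) (h (f) (f))))) (s (t (f)) (h (f) (f))))) (t (u (f) (r (t (f))))))  →  (u (h (m (t (m (w) (f))) (u (f) (w))) (m (t (h (f) (s (w) (h (f) (f))))) (s (t (f)) (h (f) (f))))) (t (u (f) (r (t (f))))))
3. (u (h (m (t (m (w) (f))) (u (f) (w))) (m (t (h (f) (s (w) (h (f) (f))))) (s (t (f)) (h (f) (f))))) (t (u (f) (r (t (f))))))  →  (u (h (m (t (m (w) (f))) (u (f) (w))) (m (t (s (w) (h (f) (f)))) (s (t (f)) (h (f) (f))))) (t (u (f) (r (t (f))))))
4. (u (h (m (t (m (w) (f))) (u (f) (w))) (m (t (s (w) (h (f) (f)))) (s (t (f)) (h (f) (f))))) (t (u (f) (r (t (f))))))  →  (u (h (m (t (m (w) (f))) (u (f) (w))) (m (t (s (w) (f))) (s (t (f)) (h (f) (f))))) (t (u (f) (r (t (f))))))
5. (u (h (m (t (m (w) (f))) (u (f) (w))) (m (t (s (w) (f))) (s (t (f)) (h (f) (f))))) (t (u (f) (r (t (f))))))  →  (u (h (m (t (m (w) (f))) (u (f) (w))) (m (t (s (w) (f))) (s (t (f)) (f)))) (t (u (f) (r (t (f))))))


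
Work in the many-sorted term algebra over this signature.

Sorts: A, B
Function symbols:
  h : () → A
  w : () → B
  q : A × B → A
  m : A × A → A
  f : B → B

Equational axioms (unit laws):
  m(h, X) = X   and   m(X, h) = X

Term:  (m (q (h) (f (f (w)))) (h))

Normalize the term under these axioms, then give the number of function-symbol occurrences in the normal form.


size = 5

1. (m (q (h) (f (f (w)))) (h))  →  (q (h) (f (f (w))))
normal form: (q (h) (f (f (w))))


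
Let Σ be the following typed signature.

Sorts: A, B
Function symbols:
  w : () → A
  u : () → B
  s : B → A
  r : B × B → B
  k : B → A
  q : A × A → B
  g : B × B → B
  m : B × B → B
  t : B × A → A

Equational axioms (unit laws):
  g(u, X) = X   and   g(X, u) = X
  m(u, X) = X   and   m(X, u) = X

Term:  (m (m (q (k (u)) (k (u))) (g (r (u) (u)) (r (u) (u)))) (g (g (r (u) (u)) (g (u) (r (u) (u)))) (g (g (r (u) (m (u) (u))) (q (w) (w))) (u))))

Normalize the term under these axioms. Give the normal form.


normal form = (m (m (q (k (u)) (k (u))) (g (r (u) (u)) (r (u) (u)))) (g (g (r (u) (u)) (r (u) (u))) (g (r (u) (u)) (q (w) (w)))))

1. (m (m (q (k (u)) (k (u))) (g (r (u) (u)) (r (u) (u)))) (g (g (r (u) (u)) (g (u) (r (u) (u)))) (g (g (r (u) (m (u) (u))) (q (w) (w))) (u))))  →  (m (m (q (k (u)) (k (u))) (g (r (u) (u)) (r (u) (u)))) (g (g (r (u) (u)) (r (u) (u))) (g (g (r (u) (m (u) (u))) (q (w) (w))) (u))))
2. (m (m (q (k (u)) (k (u))) (g (r (u) (u)) (r (u) (u)))) (g (g (r (u) (u)) (r (u) (u))) (g (g (r (u) (m (u) (u))) (q (w) (w))) (u))))  →  (m (m (q (k (u)) (k (u))) (g (r (u) (u)) (r (u) (u)))) (g (g (r (u) (u)) (r (u) (u))) (g (r (u) (m (u) (u))) (q (w) (w)))))
3. (m (m (q (k (u)) (k (u))) (g (r (u) (u)) (r (u) (u)))) (g (g (r (u) (u)) (r (u) (u))) (g (r (u) (m (u) (u))) (q (w) (w)))))  →  (m (m (q (k (u)) (k (u))) (g (r (u) (u)) (r (u) (u)))) (g (g (r (u) (u)) (r (u) (u))) (g (r (u) (u)) (q (w) (w)))))


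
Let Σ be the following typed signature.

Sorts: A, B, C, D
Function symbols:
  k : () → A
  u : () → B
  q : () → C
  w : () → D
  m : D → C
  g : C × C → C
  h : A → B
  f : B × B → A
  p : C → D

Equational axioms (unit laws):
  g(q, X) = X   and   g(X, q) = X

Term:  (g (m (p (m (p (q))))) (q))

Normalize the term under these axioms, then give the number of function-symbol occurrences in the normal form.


size = 5

1. (g (m (p (m (p (q))))) (q))  →  (m (p (m (p (q)))))
normal form: (m (p (m (p (q)))))


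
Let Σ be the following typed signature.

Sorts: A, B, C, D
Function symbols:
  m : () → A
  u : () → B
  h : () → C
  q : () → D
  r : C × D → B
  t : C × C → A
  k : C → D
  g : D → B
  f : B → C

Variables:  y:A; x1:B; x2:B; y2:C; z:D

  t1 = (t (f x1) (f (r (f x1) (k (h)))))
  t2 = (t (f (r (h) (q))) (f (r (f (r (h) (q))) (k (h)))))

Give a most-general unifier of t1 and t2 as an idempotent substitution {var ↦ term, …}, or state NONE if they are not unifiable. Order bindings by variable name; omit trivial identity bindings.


{x1 ↦ (r (h) (q))}


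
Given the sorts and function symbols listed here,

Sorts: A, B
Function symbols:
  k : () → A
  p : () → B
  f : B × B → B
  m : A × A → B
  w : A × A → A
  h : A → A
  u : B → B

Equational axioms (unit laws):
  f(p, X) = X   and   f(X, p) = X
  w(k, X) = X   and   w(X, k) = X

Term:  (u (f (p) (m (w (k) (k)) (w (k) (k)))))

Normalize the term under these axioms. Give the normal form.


normal form = (u (m (k) (k)))

1. (u (f (p) (m (w (k) (k)) (w (k) (k)))))  →  (u (m (w (k) (k)) (w (k) (k))))
2. (u (m (w (k) (k)) (w (k) (k))))  →  (u (m (k) (w (k) (k))))
3. (u (m (k) (w (k) (k))))  →  (u (m (k) (k)))


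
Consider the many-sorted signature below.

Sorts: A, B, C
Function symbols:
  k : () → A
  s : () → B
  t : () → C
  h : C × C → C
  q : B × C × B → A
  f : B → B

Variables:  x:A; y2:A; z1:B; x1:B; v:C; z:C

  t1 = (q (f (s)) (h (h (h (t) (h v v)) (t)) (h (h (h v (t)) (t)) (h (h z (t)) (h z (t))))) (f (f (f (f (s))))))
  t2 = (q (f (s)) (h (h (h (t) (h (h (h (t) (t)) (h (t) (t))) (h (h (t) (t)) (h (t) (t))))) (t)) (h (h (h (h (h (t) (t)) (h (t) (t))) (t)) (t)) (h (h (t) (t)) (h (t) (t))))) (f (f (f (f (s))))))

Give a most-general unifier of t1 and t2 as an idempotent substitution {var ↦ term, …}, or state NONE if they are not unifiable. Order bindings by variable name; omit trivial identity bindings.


{v ↦ (h (h (t) (t)) (h (t) (t))), z ↦ (t)}


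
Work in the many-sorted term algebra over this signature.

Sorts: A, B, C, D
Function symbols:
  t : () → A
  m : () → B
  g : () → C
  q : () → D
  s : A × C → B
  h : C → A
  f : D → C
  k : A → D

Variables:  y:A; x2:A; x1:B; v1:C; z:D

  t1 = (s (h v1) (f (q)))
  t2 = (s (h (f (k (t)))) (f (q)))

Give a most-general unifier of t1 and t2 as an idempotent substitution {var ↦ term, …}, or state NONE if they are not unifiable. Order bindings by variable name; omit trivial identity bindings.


{v1 ↦ (f (k (t)))}


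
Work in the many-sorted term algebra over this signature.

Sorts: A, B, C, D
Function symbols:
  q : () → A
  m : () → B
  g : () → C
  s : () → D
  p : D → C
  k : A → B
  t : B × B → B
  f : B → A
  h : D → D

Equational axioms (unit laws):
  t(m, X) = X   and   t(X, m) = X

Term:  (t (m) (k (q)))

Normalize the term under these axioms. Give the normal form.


normal form = (k (q))

1. (t (m) (k (q)))  →  (k (q))


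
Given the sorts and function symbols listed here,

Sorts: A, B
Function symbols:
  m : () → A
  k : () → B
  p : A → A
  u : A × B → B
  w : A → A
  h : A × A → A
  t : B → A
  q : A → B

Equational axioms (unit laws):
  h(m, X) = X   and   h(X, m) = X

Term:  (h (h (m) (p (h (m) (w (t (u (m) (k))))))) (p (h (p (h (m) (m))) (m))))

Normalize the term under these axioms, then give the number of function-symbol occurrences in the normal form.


size = 10

1. (h (h (m) (p (h (m) (w (t (u (m) (k))))))) (p (h (p (h (m) (m))) (m))))  →  (h (p (h (m) (w (t (u (m) (k)))))) (p (h (p (h (m) (m))) (m))))
2. (h (p (h (m) (w (t (u (m) (k)))))) (p (h (p (h (m) (m))) (m))))  →  (h (p (w (t (u (m) (k))))) (p (h (p (h (m) (m))) (m))))
3. (h (p (w (t (u (m) (k))))) (p (h (p (h (m) (m))) (m))))  →  (h (p (w (t (u (m) (k))))) (p (p (h (m) (m)))))
4. (h (p (w (t (u (m) (k))))) (p (p (h (m) (m)))))  →  (h (p (w (t (u (m) (k))))) (p (p (m))))
normal form: (h (p (w (t (u (m) (k))))) (p (p (m))))


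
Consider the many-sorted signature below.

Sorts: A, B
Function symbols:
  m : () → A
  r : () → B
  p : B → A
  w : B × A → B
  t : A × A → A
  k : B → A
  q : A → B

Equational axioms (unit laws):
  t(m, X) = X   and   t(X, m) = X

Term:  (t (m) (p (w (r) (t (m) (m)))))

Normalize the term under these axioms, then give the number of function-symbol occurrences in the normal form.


1. (t (m) (p (w (r) (t (m) (m)))))  →  (p (w (r) (t (m) (m))))
2. (p (w (r) (t (m) (m))))  →  (p (w (r) (m)))
normal form: (p (w (r) (m)))

size = 4


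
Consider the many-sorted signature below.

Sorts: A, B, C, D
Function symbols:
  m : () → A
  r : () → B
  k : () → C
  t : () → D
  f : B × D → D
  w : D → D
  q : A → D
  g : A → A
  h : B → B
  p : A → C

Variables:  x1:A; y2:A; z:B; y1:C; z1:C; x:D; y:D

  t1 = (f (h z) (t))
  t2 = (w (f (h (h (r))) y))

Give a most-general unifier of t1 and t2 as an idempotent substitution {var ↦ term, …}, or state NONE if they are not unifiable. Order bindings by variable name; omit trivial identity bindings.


head clash or occurs-check failure — not unifiable

NONE (not unifiable)


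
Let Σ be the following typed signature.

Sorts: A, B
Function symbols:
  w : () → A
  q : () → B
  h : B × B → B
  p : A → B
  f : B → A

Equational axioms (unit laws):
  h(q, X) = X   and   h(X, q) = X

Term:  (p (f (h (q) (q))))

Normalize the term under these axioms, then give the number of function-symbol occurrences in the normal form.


1. (p (f (h (q) (q))))  →  (p (f (q)))
normal form: (p (f (q)))

size = 3


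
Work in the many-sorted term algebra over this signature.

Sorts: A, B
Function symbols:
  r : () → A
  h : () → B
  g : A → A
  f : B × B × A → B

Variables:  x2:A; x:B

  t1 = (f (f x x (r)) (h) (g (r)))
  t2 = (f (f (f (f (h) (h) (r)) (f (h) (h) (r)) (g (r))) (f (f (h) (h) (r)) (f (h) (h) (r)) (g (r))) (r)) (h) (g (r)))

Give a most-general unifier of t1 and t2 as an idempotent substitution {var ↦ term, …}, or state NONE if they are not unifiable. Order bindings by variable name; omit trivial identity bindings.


{x ↦ (f (f (h) (h) (r)) (f (h) (h) (r)) (g (r)))}


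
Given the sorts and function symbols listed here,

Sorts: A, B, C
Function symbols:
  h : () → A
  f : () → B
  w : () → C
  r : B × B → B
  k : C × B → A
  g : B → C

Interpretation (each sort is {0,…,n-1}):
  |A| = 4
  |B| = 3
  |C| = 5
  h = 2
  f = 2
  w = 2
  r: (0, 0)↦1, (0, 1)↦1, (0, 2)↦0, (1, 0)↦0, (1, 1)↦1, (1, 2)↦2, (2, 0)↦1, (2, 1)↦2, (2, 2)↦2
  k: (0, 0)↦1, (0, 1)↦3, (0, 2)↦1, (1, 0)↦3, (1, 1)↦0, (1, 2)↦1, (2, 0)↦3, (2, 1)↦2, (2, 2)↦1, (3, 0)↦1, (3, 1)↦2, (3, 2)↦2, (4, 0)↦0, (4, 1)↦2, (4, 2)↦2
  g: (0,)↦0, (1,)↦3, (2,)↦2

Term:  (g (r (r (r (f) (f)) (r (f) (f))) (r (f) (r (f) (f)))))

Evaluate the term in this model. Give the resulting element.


value = 2

  f = 2
  f = 2
  (r (f) (f)) = r(2, 2) = 2
  f = 2
  f = 2
  (r (f) (f)) = r(2, 2) = 2
  (r (r (f) (f)) (r (f) (f))) = r(2, 2) = 2
  f = 2
  f = 2
  f = 2
  (r (f) (f)) = r(2, 2) = 2
  (r (f) (r (f) (f))) = r(2, 2) = 2
  (r (r (r (f) (f)) (r (f) (f))) (r (f) (r (f) (f)))) = r(2, 2) = 2
  (g (r (r (r (f) (f)) (r (f) (f))) (r (f) (r (f) (f))))) = g(2,) = 2


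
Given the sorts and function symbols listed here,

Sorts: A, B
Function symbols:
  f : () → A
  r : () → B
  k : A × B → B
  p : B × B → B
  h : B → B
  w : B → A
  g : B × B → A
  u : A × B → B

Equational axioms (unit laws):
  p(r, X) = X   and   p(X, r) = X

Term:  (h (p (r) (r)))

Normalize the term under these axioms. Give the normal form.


normal form = (h (r))

1. (h (p (r) (r)))  →  (h (r))


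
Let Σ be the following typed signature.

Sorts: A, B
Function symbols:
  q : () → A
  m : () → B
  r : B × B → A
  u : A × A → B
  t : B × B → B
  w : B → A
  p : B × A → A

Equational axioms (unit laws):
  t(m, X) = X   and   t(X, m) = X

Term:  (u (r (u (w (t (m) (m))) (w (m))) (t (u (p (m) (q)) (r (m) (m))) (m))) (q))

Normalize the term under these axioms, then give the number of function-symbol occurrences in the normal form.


size = 15

1. (u (r (u (w (t (m) (m))) (w (m))) (t (u (p (m) (q)) (r (m) (m))) (m))) (q))  →  (u (r (u (w (m)) (w (m))) (t (u (p (m) (q)) (r (m) (m))) (m))) (q))
2. (u (r (u (w (m)) (w (m))) (t (u (p (m) (q)) (r (m) (m))) (m))) (q))  →  (u (r (u (w (m)) (w (m))) (u (p (m) (q)) (r (m) (m)))) (q))
normal form: (u (r (u (w (m)) (w (m))) (u (p (m) (q)) (r (m) (m)))) (q))


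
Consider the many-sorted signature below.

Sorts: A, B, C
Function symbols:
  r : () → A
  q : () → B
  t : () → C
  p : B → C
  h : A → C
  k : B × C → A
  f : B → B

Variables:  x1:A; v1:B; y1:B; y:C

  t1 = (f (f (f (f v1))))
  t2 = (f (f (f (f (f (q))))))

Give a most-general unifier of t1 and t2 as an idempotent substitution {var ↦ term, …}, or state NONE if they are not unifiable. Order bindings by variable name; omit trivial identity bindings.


{v1 ↦ (f (q))}


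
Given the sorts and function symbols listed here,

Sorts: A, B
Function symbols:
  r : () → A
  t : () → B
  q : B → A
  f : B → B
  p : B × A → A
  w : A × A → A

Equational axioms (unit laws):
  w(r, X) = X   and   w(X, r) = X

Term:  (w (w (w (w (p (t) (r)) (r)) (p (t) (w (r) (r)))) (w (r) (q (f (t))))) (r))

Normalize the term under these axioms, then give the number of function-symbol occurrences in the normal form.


size = 11

1. (w (w (w (w (p (t) (r)) (r)) (p (t) (w (r) (r)))) (w (r) (q (f (t))))) (r))  →  (w (w (w (p (t) (r)) (r)) (p (t) (w (r) (r)))) (w (r) (q (f (t)))))
2. (w (w (w (p (t) (r)) (r)) (p (t) (w (r) (r)))) (w (r) (q (f (t)))))  →  (w (w (p (t) (r)) (p (t) (w (r) (r)))) (w (r) (q (f (t)))))
3. (w (w (p (t) (r)) (p (t) (w (r) (r)))) (w (r) (q (f (t)))))  →  (w (w (p (t) (r)) (p (t) (r))) (w (r) (q (f (t)))))
4. (w (w (p (t) (r)) (p (t) (r))) (w (r) (q (f (t)))))  →  (w (w (p (t) (r)) (p (t) (r))) (q (f (t))))
normal form: (w (w (p (t) (r)) (p (t) (r))) (q (f (t))))


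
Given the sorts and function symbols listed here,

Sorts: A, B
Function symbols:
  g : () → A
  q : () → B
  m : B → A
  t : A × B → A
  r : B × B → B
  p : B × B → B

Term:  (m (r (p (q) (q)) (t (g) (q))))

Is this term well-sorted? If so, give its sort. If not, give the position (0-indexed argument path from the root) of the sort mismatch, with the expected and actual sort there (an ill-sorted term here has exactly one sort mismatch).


      (q) : B
      (q) : B
    (p (q) (q)) : B
      (g) : A
      (q) : B
    (t (g) (q)) : A
  (r (p (q) (q)) (t (g) (q))) : ✗ arg 1 at [0, 1] has sort A, expected B

ill-sorted at position [0, 1]: expected B, got A


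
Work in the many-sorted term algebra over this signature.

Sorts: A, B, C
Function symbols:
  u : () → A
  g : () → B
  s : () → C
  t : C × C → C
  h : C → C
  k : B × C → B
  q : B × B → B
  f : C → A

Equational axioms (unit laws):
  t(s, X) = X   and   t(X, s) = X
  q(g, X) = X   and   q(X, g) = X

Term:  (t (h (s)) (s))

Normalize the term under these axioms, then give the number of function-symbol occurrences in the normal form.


1. (t (h (s)) (s))  →  (h (s))
normal form: (h (s))

size = 2
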